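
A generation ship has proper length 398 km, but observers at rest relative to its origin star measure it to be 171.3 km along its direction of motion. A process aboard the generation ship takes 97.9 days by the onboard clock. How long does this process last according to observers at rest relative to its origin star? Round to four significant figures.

227.5 days

γ = L₀/L = 398/171.3 = 2.32341.
Δt = γΔτ = 2.32341 × 97.9 = 227.5 days.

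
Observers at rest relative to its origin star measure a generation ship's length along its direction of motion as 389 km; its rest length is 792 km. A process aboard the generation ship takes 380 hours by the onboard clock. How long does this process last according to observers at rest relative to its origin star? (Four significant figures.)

773.7 hours

From L = L₀/γ: γ = 792/389 = 2.03599.
The same γ dilates the second interval: 2.03599 × 380 hours = 773.7 hours.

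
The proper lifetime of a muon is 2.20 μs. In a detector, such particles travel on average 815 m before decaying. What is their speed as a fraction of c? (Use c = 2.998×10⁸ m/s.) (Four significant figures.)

d = βγcτ ⇒ βγ = d/(cτ) = 815.0 m / (659.56 m) = 1.2357.
β = (βγ)/√(1+(βγ)²) = 1.2357/√2.52695 = 0.7773.

0.7773c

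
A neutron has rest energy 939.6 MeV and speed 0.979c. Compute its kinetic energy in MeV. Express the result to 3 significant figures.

Lorentz factor: γ = (1 − 0.958441)^(−1/2) = 4.9053.
Kinetic energy: K = (γ − 1)mc² = (4.9053 − 1) × 939.6 MeV = 3.9053 × 939.6 = 3670 MeV.

3670 MeV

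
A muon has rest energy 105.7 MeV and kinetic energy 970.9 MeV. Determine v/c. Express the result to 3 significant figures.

γ = 1 + K/(mc²) = 1 + 970.9/105.7 = 10.185.
β = √(1 − 1/γ²) = √(1 − 0.00964002) = √0.99035998 = 0.995.

0.995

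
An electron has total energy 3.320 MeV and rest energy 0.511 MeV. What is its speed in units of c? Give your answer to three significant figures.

Total energy E = γmc² gives γ = 3.320/0.511 = 6.4971.
Hence β = √(1 − 1/γ²) = √(1 − 0.0236898) = √0.9763102 = 0.988.

0.988c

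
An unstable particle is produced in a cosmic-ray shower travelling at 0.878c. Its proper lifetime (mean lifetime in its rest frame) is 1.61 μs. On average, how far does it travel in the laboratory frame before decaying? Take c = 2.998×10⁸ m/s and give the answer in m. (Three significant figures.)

γ = 1/√(1 − β²) = 1/√(1 − 0.770884) = 1/√0.229116 = 1/0.478661 = 2.0892.
Lab-frame lifetime: Δt = γτ = 2.0892 × 1.61 μs = 3.3636 μs.
Distance: d = vΔt = 0.878 × 2.998×10⁸ m/s × 3.3636×10^-6 s = 885 m.

885 m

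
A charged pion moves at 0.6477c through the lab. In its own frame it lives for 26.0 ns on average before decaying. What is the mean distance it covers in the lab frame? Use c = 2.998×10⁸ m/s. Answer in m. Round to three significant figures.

With β = 0.6477, γ = 1/√(1 − 0.6477²) = 1/√0.58048471 = 1.3125.
Lab-frame lifetime: Δt = γτ = 1.3125 × 26.0 ns = 34.125 ns.
Distance: d = vΔt = 0.6477 × 2.998×10⁸ m/s × 3.4125×10^-8 s = 6.63 m.

6.63 m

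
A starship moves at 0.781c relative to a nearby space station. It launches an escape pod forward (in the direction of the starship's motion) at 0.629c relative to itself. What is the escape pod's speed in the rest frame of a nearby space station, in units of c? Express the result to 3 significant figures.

In units of c, u = (u' + v)/(1 + u'v) with u' = 0.629 and v = 0.781.
Numerator: 0.629 + 0.781 = 1.41. Denominator: 1 + (0.629)(0.781) = 1.491249.
u = 1.41/1.491249 = 0.94552, so the speed is 0.946c.

0.946c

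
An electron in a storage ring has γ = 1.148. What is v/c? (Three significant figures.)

β = √(1 − 1/γ²) = √(1 − 1/1.317904) = √0.241219 = 0.491.

0.491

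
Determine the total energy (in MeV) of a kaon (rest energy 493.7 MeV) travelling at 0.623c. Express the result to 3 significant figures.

With β = 0.623, γ = 1/√(1 − 0.623²) = 1/√0.611871 = 1.2784.
Total energy: E = γmc² = 1.2784 × 493.7 MeV = 631 MeV.

631 MeV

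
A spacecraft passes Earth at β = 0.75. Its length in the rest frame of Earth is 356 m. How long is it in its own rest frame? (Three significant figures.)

538 m

With β = 0.75, γ = 1/√(1 − 0.75²) = 1/√0.4375 = 1.5119.
Proper length: L₀ = γ·L = 1.5119 × 356 = 538 m.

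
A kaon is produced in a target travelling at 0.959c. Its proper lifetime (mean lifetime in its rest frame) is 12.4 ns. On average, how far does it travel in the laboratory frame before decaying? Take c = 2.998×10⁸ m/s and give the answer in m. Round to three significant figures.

Lorentz factor: γ = (1 − 0.919681)^(−1/2) = 3.5285.
Lab-frame lifetime: Δt = γτ = 3.5285 × 12.4 ns = 43.753 ns.
Distance: d = vΔt = 0.959 × 2.998×10⁸ m/s × 4.3753×10^-8 s = 12.6 m.

12.6 m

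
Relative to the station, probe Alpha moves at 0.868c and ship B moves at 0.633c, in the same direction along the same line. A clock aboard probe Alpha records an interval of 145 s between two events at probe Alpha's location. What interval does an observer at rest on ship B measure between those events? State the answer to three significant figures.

170 s

The velocity of probe Alpha relative to ship B is (0.868 − 0.633)c / (1 − 0.868×0.633) = 0.52158c; relative speed 0.52158c.
γ for this relative speed: γ = 1/√(1 − 0.272046) = 1.1721.
Probe Alpha's interval is proper; time dilation gives Δt_B = γΔτ = 1.1721 × 145 s = 170 s.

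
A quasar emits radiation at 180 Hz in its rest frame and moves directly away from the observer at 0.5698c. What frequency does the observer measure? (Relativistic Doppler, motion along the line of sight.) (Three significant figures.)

Relativistic Doppler (source moving away): f_obs = f_src · √((1−β)/(1+β)).
With β = 0.5698: factor = √(0.4302/1.5698) = 0.5235.
f_obs = 180 × 0.5235 = 94.2 Hz.

94.2 Hz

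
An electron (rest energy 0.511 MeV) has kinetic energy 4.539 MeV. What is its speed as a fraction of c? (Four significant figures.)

0.9949c

γ = 1 + K/(mc²) = 1 + 4.539/0.511 = 9.8826.
β = √(1 − 1/γ²) = √(1 − 0.010239) = √0.989761 = 0.9949.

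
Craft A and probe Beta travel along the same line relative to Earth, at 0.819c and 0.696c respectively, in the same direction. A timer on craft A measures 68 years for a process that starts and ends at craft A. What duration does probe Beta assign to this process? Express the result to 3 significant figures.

71.0 years

Speed of craft A in probe Beta's frame: u = (v_A − v_B)/(1 − v_A v_B/c²) = (0.819 − 0.696)/(1 − 0.819×0.696) = 0.123/0.429976 = 0.28606; |u| = 0.28606c.
γ for this relative speed: γ = 1/√(1 − 0.0818303) = 1.0436.
The clock on craft A records proper time, so probe Beta measures Δt = γΔτ = 1.0436 × 68 = 71.0 years.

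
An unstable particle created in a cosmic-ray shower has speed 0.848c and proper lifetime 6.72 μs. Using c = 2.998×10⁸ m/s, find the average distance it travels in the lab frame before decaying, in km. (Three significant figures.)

With β = 0.848, γ = 1/√(1 − 0.848²) = 1/√0.280896 = 1.8868.
Lab-frame lifetime: Δt = γτ = 1.8868 × 6.72 μs = 12.679 μs.
Distance: d = vΔt = 0.848 × 2.998×10⁸ m/s × 1.2679×10^-5 s = 3220 m = 3.22 km.

3.22 km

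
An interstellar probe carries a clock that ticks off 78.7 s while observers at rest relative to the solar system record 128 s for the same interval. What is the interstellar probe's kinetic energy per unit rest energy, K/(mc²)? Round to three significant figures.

The time-dilation ratio gives γ = 128/78.7 = 1.62643.
K/(mc²) = γ − 1 = 1.62643 − 1 = 0.626.

0.626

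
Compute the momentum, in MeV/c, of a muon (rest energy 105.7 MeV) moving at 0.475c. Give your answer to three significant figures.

57.1 MeV/c

γ = 1/√(1 − β²) = 1/√(1 − 0.225625) = 1/√0.774375 = 1/0.879986 = 1.1364.
Momentum: p = γβ·mc = 1.1364 × 0.475 × 105.7 MeV/c = 57.1 MeV/c.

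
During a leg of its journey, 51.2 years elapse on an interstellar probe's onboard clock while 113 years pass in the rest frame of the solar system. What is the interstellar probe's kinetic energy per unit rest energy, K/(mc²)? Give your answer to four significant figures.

1.207

γ = Δt/Δτ = 113/51.2 = 2.20703.
Since K = (γ−1)mc², K/(mc²) = 2.20703 − 1 = 1.207.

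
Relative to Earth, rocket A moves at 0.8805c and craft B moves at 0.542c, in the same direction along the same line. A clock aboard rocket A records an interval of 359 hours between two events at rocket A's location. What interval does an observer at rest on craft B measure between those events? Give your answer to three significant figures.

Transform rocket A's velocity into craft B's frame: (0.8805 − 0.542)/(1 − 0.8805·0.542) = 0.3385/0.522769, so the relative speed is 0.64751c.
At |u| = 0.64751c, γ = (1 − 0.419269)^(−1/2) = 1.3122.
The clock on rocket A records proper time, so craft B measures Δt = γΔτ = 1.3122 × 359 = 471 hours.

471 hours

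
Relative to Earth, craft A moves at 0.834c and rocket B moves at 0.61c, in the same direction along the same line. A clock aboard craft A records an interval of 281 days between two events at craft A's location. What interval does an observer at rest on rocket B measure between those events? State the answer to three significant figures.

Speed of craft A in rocket B's frame: u = (v_A − v_B)/(1 − v_A v_B/c²) = (0.834 − 0.61)/(1 − 0.834×0.61) = 0.224/0.49126 = 0.45597; |u| = 0.45597c.
At |u| = 0.45597c, γ = (1 − 0.207909)^(−1/2) = 1.1236.
The clock on craft A records proper time, so rocket B measures Δt = γΔτ = 1.1236 × 281 = 316 days.

316 days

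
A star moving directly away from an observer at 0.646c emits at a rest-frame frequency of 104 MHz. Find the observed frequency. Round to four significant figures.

Relativistic Doppler (source moving away): f_obs = f_src · √((1−β)/(1+β)).
With β = 0.646: factor = √(0.354/1.646) = 0.46375.
f_obs = 104 × 0.46375 = 48.23 MHz.

48.23 MHz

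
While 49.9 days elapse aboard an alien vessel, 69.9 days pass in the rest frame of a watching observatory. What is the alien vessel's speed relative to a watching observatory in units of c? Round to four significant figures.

γ = Δt/Δτ = 69.9/49.9 = 1.4008.
β = √(1 − 1/γ²) = √(1 − 0.509621) = √0.490379 = 0.7003.

0.7003c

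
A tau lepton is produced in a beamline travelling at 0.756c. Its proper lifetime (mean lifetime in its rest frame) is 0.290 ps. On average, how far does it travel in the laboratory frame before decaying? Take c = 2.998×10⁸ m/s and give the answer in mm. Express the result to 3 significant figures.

0.100 mm

γ = 1/√(1 − β²) = 1/√(1 − 0.571536) = 1/√0.428464 = 1/0.654572 = 1.5277.
Lab-frame lifetime: Δt = γτ = 1.5277 × 0.290 ps = 0.44303 ps.
Distance: d = vΔt = 0.756 × 2.998×10⁸ m/s × 4.4303×10^-13 s = 1.00×10^-4 m = 0.100 mm.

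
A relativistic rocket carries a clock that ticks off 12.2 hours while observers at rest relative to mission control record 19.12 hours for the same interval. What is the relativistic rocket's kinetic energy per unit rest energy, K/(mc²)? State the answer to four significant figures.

0.5672

The time-dilation ratio gives γ = 19.12/12.2 = 1.56721.
Since K = (γ−1)mc², K/(mc²) = 1.56721 − 1 = 0.5672.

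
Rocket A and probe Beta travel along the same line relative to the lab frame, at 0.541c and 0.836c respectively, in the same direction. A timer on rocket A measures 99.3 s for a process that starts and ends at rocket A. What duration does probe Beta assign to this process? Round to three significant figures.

118 s

Speed of rocket A in probe Beta's frame: u = (v_A − v_B)/(1 − v_A v_B/c²) = (0.541 − 0.836)/(1 − 0.541×0.836) = −0.295/0.547724 = −0.53859; |u| = 0.53859c.
At |u| = 0.53859c, γ = (1 − 0.290079)^(−1/2) = 1.1868.
Rocket A's interval is proper; time dilation gives Δt_B = γΔτ = 1.1868 × 99.3 s = 118 s.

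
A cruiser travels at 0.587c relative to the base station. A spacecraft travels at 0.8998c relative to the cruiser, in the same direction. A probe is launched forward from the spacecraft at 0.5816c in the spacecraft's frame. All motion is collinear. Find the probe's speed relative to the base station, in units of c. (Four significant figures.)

0.9928c

First combine the probe and spacecraft (S''→S'): u₁ = (0.5816 + 0.8998)/(1 + 0.5816×0.8998) = 1.4814/1.52332368 = 0.97248.
Then combine with the cruiser (S'→S): u = (0.97248 + 0.587)/(1 + 0.97248×0.587) = 1.55948/1.57084576 = 0.99276.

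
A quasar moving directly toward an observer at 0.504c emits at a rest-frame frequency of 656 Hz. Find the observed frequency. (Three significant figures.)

Relativistic Doppler (source moving toward): f_obs = f_src · √((1+β)/(1−β)).
With β = 0.504: factor = √(1.504/0.496) = 1.7413.
f_obs = 656 × 1.7413 = 1140 Hz.

1140 Hz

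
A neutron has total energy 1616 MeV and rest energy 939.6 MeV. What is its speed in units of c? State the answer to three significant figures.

γ = E/(mc²) = 1616/939.6 = 1.7199.
β = √(1 − 1/γ²) = √(1 − 0.33806) = √0.66194 = 0.814.

0.814c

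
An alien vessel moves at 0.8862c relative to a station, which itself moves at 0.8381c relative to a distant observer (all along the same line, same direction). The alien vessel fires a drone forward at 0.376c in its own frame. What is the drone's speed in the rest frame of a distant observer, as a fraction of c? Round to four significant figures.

0.9952c

Apply u = (u'+v)/(1+u'v) twice. Drone in the station frame: (0.376+0.8862)/(1+0.376·0.8862) = 1.2622/1.3332112 = 0.94674c.
That velocity, transformed to the rest frame of a distant observer: (0.94674+0.8381)/(1+0.94674·0.8381) = 1.78484/1.793462794 = 0.99519c.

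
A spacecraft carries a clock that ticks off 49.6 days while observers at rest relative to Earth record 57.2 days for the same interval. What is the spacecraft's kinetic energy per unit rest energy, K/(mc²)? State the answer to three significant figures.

γ = Δt/Δτ = 57.2/49.6 = 1.15323.
Since K = (γ−1)mc², K/(mc²) = 1.15323 − 1 = 0.153.

0.153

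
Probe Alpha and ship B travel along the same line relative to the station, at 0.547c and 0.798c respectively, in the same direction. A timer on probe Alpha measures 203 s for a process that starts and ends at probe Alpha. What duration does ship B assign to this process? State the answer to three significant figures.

Transform probe Alpha's velocity into ship B's frame: (0.547 − 0.798)/(1 − 0.547·0.798) = −0.251/0.563494, so the relative speed is 0.44544c.
At |u| = 0.44544c, γ = (1 − 0.198417)^(−1/2) = 1.1169.
The clock on probe Alpha records proper time, so ship B measures Δt = γΔτ = 1.1169 × 203 = 227 s.

227 s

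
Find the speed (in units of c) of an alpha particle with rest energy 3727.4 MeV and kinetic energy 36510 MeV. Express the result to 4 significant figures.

K = (γ−1)mc², so γ = 1 + 36510/3727.4 = 10.795.
Then v/c = √(1 − γ⁻²) = √(1 − 0.00858133) = √0.99141867 = 0.9957.

0.9957c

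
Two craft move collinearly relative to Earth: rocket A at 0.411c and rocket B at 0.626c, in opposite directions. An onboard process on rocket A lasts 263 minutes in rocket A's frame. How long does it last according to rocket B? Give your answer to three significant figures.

465 minutes

The velocity of rocket A relative to rocket B is (0.411 + 0.626)c / (1 + 0.411×0.626) = 0.82479c; relative speed 0.82479c.
At |u| = 0.82479c, γ = (1 − 0.680279)^(−1/2) = 1.7685.
The clock on rocket A records proper time, so rocket B measures Δt = γΔτ = 1.7685 × 263 = 465 minutes.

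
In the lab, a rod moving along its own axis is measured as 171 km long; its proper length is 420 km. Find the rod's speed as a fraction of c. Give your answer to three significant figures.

Length contraction gives γ = L₀/L = 420/171 = 2.4561.
β = √(1 − 1/γ²) = √0.834229 = 0.913.

0.913c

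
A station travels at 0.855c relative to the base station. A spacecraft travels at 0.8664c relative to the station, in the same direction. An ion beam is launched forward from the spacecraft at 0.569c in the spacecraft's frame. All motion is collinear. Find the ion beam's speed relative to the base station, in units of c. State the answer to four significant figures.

Apply u = (u'+v)/(1+u'v) twice. Ion beam in the station frame: (0.569+0.8664)/(1+0.569·0.8664) = 1.4354/1.4929816 = 0.96143c.
That velocity, transformed to the rest frame of the base station: (0.96143+0.855)/(1+0.96143·0.855) = 1.81643/1.82202265 = 0.99693c.

0.9969c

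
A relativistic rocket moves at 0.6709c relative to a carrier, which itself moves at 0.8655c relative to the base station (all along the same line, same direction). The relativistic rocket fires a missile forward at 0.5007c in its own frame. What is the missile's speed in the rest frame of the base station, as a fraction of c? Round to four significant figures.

0.9906c

Compose velocities in two stages. Stage 1 (into S'): u₁ = (0.5007+0.6709)/(1+0.5007×0.6709) = 0.877.
Stage 2 (into S): u = (0.877+0.8655)/(1+0.877×0.8655) = 0.9906, so the speed is 0.9906c.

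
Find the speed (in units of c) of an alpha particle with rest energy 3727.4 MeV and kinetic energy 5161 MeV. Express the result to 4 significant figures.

0.9078c

γ = 1 + K/(mc²) = 1 + 5161/3727.4 = 2.3846.
β = √(1 − 1/γ²) = √(1 − 0.175861) = √0.824139 = 0.9078.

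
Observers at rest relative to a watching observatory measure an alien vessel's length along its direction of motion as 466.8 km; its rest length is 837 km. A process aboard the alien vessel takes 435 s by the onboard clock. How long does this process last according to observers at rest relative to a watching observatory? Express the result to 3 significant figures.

780 s

Length contraction gives γ = L₀/L = 837/466.8 = 1.79306.
Δt = γΔτ = 1.79306 × 435 = 780 s.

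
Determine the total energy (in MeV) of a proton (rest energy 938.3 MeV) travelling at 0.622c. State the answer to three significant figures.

1200 MeV

Lorentz factor: γ = (1 − 0.386884)^(−1/2) = 1.2771.
Total energy: E = γmc² = 1.2771 × 938.3 MeV = 1200 MeV.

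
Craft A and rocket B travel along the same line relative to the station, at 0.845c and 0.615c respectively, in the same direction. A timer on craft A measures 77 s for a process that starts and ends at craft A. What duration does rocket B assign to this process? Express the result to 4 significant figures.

Speed of craft A in rocket B's frame: u = (v_A − v_B)/(1 − v_A v_B/c²) = (0.845 − 0.615)/(1 − 0.845×0.615) = 0.23/0.480325 = 0.47884; |u| = 0.47884c.
γ for this relative speed: γ = 1/√(1 − 0.229288) = 1.1391.
The clock on craft A records proper time, so rocket B measures Δt = γΔτ = 1.1391 × 77 = 87.71 s.

87.71 s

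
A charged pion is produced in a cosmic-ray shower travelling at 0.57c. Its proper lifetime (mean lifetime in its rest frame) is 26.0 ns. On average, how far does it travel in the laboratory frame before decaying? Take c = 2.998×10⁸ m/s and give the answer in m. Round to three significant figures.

5.41 m

With β = 0.57, γ = 1/√(1 − 0.57²) = 1/√0.6751 = 1.2171.
Lab-frame lifetime: Δt = γτ = 1.2171 × 26.0 ns = 31.645 ns.
Distance: d = vΔt = 0.57 × 2.998×10⁸ m/s × 3.1645×10^-8 s = 5.41 m.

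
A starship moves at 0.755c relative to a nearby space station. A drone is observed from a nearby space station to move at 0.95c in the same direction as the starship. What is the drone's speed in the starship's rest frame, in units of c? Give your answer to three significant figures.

Transform to the starship's frame: u' = (u − v)/(1 − uv/c²).
u' = (0.95 − 0.755)/(1 − 0.95×0.755) = 0.195/0.28275 = 0.68966.
Speed in the starship's frame: 0.690c (in the same direction).

0.690c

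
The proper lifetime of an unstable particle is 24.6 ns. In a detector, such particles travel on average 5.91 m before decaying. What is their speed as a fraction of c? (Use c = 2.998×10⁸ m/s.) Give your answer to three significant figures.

0.625c

Lab distance = (lab lifetime)·v = γτ·βc, so βγ = d/(cτ) = 5.910/(2.998×10⁸ × 2.460×10^-8) = 0.80135.
With βγ = 0.80135: γ² = 1 + (βγ)² = 1.642162, and β = (βγ)/γ = 0.80135/1.28147 = 0.625.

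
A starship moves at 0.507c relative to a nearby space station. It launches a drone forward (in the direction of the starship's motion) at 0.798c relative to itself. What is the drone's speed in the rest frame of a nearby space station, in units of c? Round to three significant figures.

0.929c

In units of c, u = (u' + v)/(1 + u'v) with u' = 0.798 and v = 0.507.
Numerator: 0.798 + 0.507 = 1.305. Denominator: 1 + (0.798)(0.507) = 1.404586.
u = 1.305/1.404586 = 0.9291, so the speed is 0.929c.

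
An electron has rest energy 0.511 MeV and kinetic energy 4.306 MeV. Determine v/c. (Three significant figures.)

K = (γ−1)mc², so γ = 1 + 4.306/0.511 = 9.4266.
Then v/c = √(1 − γ⁻²) = √(1 − 0.0112536) = √0.9887464 = 0.994.

0.994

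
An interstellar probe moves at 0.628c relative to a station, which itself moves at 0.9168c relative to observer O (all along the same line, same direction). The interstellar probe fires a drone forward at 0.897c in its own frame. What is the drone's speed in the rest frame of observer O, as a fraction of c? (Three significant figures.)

0.999c

Apply u = (u'+v)/(1+u'v) twice. Drone in the station frame: (0.897+0.628)/(1+0.897·0.628) = 1.525/1.563316 = 0.97549c.
That velocity, transformed to the rest frame of observer O: (0.97549+0.9168)/(1+0.97549·0.9168) = 1.89229/1.894329232 = 0.99892c.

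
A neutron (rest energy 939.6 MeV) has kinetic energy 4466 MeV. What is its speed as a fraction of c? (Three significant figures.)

γ = 1 + K/(mc²) = 1 + 4466/939.6 = 5.7531.
β = √(1 − 1/γ²) = √(1 − 0.0302132) = √0.9697868 = 0.985.

0.985c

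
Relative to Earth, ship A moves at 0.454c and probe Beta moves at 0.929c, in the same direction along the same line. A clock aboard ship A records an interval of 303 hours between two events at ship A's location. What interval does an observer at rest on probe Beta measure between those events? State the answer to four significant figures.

The velocity of ship A relative to probe Beta is (0.454 − 0.929)c / (1 − 0.454×0.929) = −0.82147c; relative speed 0.82147c.
At |u| = 0.82147c, γ = (1 − 0.674813)^(−1/2) = 1.7536.
The clock on ship A records proper time, so probe Beta measures Δt = γΔτ = 1.7536 × 303 = 531.3 hours.

531.3 hours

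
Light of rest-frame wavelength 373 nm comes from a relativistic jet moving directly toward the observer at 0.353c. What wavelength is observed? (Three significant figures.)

Relativistic Doppler for wavelength: λ_obs = λ_src · √((1−β)/(1+β)).
With β = 0.353: factor = √(0.647/1.353) = 0.69152.
λ_obs = 373 × 0.69152 = 258 nm.

258 nm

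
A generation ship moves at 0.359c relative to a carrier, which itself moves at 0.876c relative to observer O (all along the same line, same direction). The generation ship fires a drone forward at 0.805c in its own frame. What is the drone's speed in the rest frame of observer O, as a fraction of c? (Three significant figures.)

Compose velocities in two stages. Stage 1 (into S'): u₁ = (0.805+0.359)/(1+0.805×0.359) = 0.90303.
Stage 2 (into S): u = (0.90303+0.876)/(1+0.90303×0.876) = 0.99329, so the speed is 0.993c.

0.993c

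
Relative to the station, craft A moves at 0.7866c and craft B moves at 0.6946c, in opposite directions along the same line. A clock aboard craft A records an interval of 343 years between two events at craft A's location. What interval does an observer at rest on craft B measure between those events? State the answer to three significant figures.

1190 years

Speed of craft A in craft B's frame: u = (v_A + v_B)/(1 + v_A v_B/c²) = (0.7866 + 0.6946)/(1 + 0.7866×0.6946) = 1.4812/1.54637236 = 0.95785; |u| = 0.95785c.
At |u| = 0.95785c, γ = (1 − 0.917477)^(−1/2) = 3.4811.
The clock on craft A records proper time, so craft B measures Δt = γΔτ = 3.4811 × 343 = 1190 years.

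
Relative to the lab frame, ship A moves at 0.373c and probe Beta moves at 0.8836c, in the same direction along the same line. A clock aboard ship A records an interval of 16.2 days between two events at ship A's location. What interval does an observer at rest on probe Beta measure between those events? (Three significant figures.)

Transform ship A's velocity into probe Beta's frame: (0.373 − 0.8836)/(1 − 0.373·0.8836) = −0.5106/0.6704172, so the relative speed is 0.76162c.
At |u| = 0.76162c, γ = (1 − 0.580065)^(−1/2) = 1.5432.
The clock on ship A records proper time, so probe Beta measures Δt = γΔτ = 1.5432 × 16.2 = 25.0 days.

25.0 days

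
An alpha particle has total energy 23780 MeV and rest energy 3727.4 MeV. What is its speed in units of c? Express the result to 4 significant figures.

0.9876c

γ = E/(mc²) = 23780/3727.4 = 6.3798.
β = √(1 − 1/γ²) = √(1 − 0.0245689) = √0.9754311 = 0.9876.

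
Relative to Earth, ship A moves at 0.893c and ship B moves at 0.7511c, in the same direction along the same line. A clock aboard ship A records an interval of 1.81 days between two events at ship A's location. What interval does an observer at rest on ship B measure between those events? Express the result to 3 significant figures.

Speed of ship A in ship B's frame: u = (v_A − v_B)/(1 − v_A v_B/c²) = (0.893 − 0.7511)/(1 − 0.893×0.7511) = 0.1419/0.3292677 = 0.43096; |u| = 0.43096c.
γ for this relative speed: γ = 1/√(1 − 0.185727) = 1.1082.
The clock on ship A records proper time, so ship B measures Δt = γΔτ = 1.1082 × 1.81 = 2.01 days.

2.01 days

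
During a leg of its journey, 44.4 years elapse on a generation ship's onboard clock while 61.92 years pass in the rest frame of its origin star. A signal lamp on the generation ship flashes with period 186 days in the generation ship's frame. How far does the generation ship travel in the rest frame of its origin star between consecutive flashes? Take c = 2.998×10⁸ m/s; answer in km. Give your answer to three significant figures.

4.68×10^12 km

γ = Δt/Δτ = 61.92/44.4 = 1.39459.
β = √(1 − 1/γ²) = 0.69701. Lab-frame period = γτ = 1.39459×186 days = 259.39 days. Distance = βc × γτ = 0.69701 × 2.998×10⁸ m/s × 22411296 s = 4.6831×10^15 m = 4.68×10^12 km.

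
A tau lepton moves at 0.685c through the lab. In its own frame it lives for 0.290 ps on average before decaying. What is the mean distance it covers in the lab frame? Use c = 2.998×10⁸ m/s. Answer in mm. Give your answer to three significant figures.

With β = 0.685, γ = 1/√(1 − 0.685²) = 1/√0.530775 = 1.3726.
Lab-frame lifetime: Δt = γτ = 1.3726 × 0.290 ps = 0.39805 ps.
Distance: d = vΔt = 0.685 × 2.998×10⁸ m/s × 3.9805×10^-13 s = 8.17×10^-5 m = 0.0817 mm.

0.0817 mm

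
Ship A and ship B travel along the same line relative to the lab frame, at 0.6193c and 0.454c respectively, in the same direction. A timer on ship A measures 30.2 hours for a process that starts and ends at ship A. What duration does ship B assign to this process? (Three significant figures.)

Speed of ship A in ship B's frame: u = (v_A − v_B)/(1 − v_A v_B/c²) = (0.6193 − 0.454)/(1 − 0.6193×0.454) = 0.1653/0.7188378 = 0.22995; |u| = 0.22995c.
At |u| = 0.22995c, γ = (1 − 0.052877)^(−1/2) = 1.0275.
Ship A's interval is proper; time dilation gives Δt_B = γΔτ = 1.0275 × 30.2 hours = 31.0 hours.

31.0 hours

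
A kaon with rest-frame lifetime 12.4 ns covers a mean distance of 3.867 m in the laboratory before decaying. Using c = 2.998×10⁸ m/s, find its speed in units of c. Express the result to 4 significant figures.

0.7209c

Lab distance = (lab lifetime)·v = γτ·βc, so βγ = d/(cτ) = 3.867/(2.998×10⁸ × 1.240×10^-8) = 1.0402.
With βγ = 1.0402: γ² = 1 + (βγ)² = 2.08202, and β = (βγ)/γ = 1.0402/1.44292 = 0.7209.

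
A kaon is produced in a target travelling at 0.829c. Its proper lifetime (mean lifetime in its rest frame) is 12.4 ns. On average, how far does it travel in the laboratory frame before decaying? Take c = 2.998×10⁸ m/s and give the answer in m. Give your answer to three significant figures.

5.51 m

With β = 0.829, γ = 1/√(1 − 0.829²) = 1/√0.312759 = 1.7881.
Lab-frame lifetime: Δt = γτ = 1.7881 × 12.4 ns = 22.172 ns.
Distance: d = vΔt = 0.829 × 2.998×10⁸ m/s × 2.2172×10^-8 s = 5.51 m.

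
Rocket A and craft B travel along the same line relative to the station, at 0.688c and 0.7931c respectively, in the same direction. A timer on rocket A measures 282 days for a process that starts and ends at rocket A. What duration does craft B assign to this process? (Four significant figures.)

The velocity of rocket A relative to craft B is (0.688 − 0.7931)c / (1 − 0.688×0.7931) = −0.23132c; relative speed 0.23132c.
At |u| = 0.23132c, γ = (1 − 0.0535089)^(−1/2) = 1.0279.
Rocket A's interval is proper; time dilation gives Δt_B = γΔτ = 1.0279 × 282 days = 289.9 days.

289.9 days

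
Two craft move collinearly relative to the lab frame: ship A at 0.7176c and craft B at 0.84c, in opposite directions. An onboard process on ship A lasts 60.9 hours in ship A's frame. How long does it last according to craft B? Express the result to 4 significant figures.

The velocity of ship A relative to craft B is (0.7176 + 0.84)c / (1 + 0.7176×0.84) = 0.97181c; relative speed 0.97181c.
γ for this relative speed: γ = 1/√(1 − 0.944415) = 4.2415.
The clock on ship A records proper time, so craft B measures Δt = γΔτ = 4.2415 × 60.9 = 258.3 hours.

258.3 hours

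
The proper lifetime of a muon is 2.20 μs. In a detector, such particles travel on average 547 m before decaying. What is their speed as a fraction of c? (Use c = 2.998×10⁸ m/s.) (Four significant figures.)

d = βγcτ ⇒ βγ = d/(cτ) = 547.0 m / (659.56 m) = 0.82934.
β = (βγ)/√(1+(βγ)²) = 0.82934/√1.687805 = 0.6384.

0.6384c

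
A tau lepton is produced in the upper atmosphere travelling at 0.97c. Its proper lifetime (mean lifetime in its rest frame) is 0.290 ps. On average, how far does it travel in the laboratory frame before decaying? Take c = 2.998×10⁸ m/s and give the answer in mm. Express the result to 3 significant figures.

0.347 mm

With β = 0.97, γ = 1/√(1 − 0.97²) = 1/√0.0591 = 4.1135.
Lab-frame lifetime: Δt = γτ = 4.1135 × 0.290 ps = 1.1929 ps.
Distance: d = vΔt = 0.97 × 2.998×10⁸ m/s × 1.1929×10^-12 s = 3.47×10^-4 m = 0.347 mm.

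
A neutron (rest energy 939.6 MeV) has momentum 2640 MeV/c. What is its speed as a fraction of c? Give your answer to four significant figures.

0.9421c

pc/(mc²) = 2640/939.6 = 2.8097 = βγ = β/√(1−β²).
So β² = x²/(1 + x²) with x = 2.8097: x² = 7.89441, β² = 7.89441/8.89441 = 0.88757, β = 0.9421.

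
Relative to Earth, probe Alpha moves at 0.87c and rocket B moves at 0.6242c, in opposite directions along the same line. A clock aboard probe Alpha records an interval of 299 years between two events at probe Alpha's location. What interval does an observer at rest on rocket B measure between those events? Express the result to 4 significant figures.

1198 years

Speed of probe Alpha in rocket B's frame: u = (v_A + v_B)/(1 + v_A v_B/c²) = (0.87 + 0.6242)/(1 + 0.87×0.6242) = 1.4942/1.543054 = 0.96834; |u| = 0.96834c.
γ for this relative speed: γ = 1/√(1 − 0.937682) = 4.0058.
The clock on probe Alpha records proper time, so rocket B measures Δt = γΔτ = 4.0058 × 299 = 1198 years.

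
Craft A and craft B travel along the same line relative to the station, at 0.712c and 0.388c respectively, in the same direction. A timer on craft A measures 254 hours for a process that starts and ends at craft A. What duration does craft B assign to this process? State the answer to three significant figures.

284 hours

Speed of craft A in craft B's frame: u = (v_A − v_B)/(1 − v_A v_B/c²) = (0.712 − 0.388)/(1 − 0.712×0.388) = 0.324/0.723744 = 0.44767; |u| = 0.44767c.
γ for this relative speed: γ = 1/√(1 − 0.200408) = 1.1183.
Craft A's interval is proper; time dilation gives Δt_B = γΔτ = 1.1183 × 254 hours = 284 hours.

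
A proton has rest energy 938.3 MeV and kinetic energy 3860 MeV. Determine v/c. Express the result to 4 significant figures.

0.9807

γ = 1 + K/(mc²) = 1 + 3860/938.3 = 5.1138.
β = √(1 − 1/γ²) = √(1 − 0.0382395) = √0.9617605 = 0.9807.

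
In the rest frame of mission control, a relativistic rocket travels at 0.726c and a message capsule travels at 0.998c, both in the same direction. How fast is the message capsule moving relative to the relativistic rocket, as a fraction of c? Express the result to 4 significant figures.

Transform to the relativistic rocket's frame: u' = (u − v)/(1 − uv/c²).
u' = (0.998 − 0.726)/(1 − 0.998×0.726) = 0.272/0.275452 = 0.98747.
Speed in the relativistic rocket's frame: 0.9875c (in the same direction).

0.9875c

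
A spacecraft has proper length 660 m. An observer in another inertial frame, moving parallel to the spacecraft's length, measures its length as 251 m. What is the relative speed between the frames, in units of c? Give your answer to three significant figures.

Length contraction gives γ = L₀/L = 660/251 = 2.6295.
β = √(1 − 1/γ²) = √0.855372 = 0.925.

0.925c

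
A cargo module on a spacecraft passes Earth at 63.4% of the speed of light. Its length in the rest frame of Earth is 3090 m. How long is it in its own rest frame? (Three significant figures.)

4000 m

With β = 0.634, γ = 1/√(1 − 0.634²) = 1/√0.598044 = 1.2931.
Proper length: L₀ = γ·L = 1.2931 × 3090 = 4000 m.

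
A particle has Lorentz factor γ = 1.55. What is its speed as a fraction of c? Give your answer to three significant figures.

β = √(1 − 1/γ²) = √(1 − 1/2.4025) = √0.583767 = 0.764.

0.764c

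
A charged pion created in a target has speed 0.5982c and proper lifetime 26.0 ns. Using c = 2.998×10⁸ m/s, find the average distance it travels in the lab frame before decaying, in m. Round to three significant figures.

5.82 m

With β = 0.5982, γ = 1/√(1 − 0.5982²) = 1/√0.64215676 = 1.2479.
Lab-frame lifetime: Δt = γτ = 1.2479 × 26.0 ns = 32.445 ns.
Distance: d = vΔt = 0.5982 × 2.998×10⁸ m/s × 3.2445×10^-8 s = 5.82 m.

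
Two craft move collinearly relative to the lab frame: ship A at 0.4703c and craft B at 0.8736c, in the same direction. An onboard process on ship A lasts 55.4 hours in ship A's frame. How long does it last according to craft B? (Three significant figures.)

76.0 hours

Transform ship A's velocity into craft B's frame: (0.4703 − 0.8736)/(1 − 0.4703·0.8736) = −0.4033/0.58914592, so the relative speed is 0.68455c.
γ for this relative speed: γ = 1/√(1 − 0.468609) = 1.3718.
Ship A's interval is proper; time dilation gives Δt_B = γΔτ = 1.3718 × 55.4 hours = 76.0 hours.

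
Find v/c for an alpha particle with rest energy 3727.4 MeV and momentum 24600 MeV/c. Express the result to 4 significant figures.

0.9887

pc/(mc²) = 24600/3727.4 = 6.5998 = βγ = β/√(1−β²).
So β² = x²/(1 + x²) with x = 6.5998: x² = 43.5574, β² = 43.5574/44.5574 = 0.977557, β = 0.9887.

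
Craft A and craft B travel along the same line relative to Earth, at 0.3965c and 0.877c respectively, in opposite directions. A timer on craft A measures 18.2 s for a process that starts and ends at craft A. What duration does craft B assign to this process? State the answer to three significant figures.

Speed of craft A in craft B's frame: u = (v_A + v_B)/(1 + v_A v_B/c²) = (0.3965 + 0.877)/(1 + 0.3965×0.877) = 1.2735/1.3477305 = 0.94492; |u| = 0.94492c.
γ for this relative speed: γ = 1/√(1 − 0.892874) = 3.0553.
Craft A's interval is proper; time dilation gives Δt_B = γΔτ = 3.0553 × 18.2 s = 55.6 s.

55.6 s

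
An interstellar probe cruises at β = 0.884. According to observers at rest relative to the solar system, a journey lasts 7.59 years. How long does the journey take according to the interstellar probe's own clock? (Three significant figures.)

3.55 years

With β = 0.884, γ = 1/√(1 − 0.884²) = 1/√0.218544 = 2.1391.
The interstellar probe's clock runs slow as seen from the solar system, so Δτ = Δt/γ = 7.59/2.1391 = 3.55 years.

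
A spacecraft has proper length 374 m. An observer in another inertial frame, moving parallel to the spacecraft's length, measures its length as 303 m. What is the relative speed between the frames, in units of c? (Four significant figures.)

0.5862c

Length contraction gives γ = L₀/L = 374/303 = 1.2343.
β = √(1 − 1/γ²) = √0.343615 = 0.5862.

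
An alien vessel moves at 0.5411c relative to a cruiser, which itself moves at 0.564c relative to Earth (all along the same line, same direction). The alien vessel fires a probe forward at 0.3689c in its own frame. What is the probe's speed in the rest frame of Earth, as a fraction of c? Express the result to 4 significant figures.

0.9263c

Apply u = (u'+v)/(1+u'v) twice. Probe in the cruiser frame: (0.3689+0.5411)/(1+0.3689·0.5411) = 0.91/1.19961179 = 0.75858c.
That velocity, transformed to the rest frame of Earth: (0.75858+0.564)/(1+0.75858·0.564) = 1.32258/1.42783912 = 0.92628c.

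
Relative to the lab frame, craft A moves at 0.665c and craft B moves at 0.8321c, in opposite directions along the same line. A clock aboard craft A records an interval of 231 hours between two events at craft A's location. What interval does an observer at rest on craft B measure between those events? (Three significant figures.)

The velocity of craft A relative to craft B is (0.665 + 0.8321)c / (1 + 0.665×0.8321) = 0.96379c; relative speed 0.96379c.
At |u| = 0.96379c, γ = (1 − 0.928891)^(−1/2) = 3.7501.
The clock on craft A records proper time, so craft B measures Δt = γΔτ = 3.7501 × 231 = 866 hours.

866 hours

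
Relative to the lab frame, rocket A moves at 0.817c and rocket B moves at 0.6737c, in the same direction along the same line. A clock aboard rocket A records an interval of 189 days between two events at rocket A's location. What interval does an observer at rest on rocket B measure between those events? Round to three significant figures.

The velocity of rocket A relative to rocket B is (0.817 − 0.6737)c / (1 − 0.817×0.6737) = 0.31874c; relative speed 0.31874c.
At |u| = 0.31874c, γ = (1 − 0.101595)^(−1/2) = 1.055.
The clock on rocket A records proper time, so rocket B measures Δt = γΔτ = 1.055 × 189 = 199 days.

199 days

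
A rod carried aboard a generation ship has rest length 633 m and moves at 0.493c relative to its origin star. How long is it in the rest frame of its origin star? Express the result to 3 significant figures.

γ = 1/√(1 − β²) = 1/√(1 − 0.243049) = 1/√0.756951 = 1/0.870029 = 1.1494.
Along the direction of motion the measured length is L₀/γ = 633/1.1494 = 551 m.

551 m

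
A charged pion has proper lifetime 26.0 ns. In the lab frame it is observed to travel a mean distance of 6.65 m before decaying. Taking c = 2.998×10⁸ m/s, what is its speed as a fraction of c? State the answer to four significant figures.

d = βγcτ ⇒ βγ = d/(cτ) = 6.650 m / (7.7948 m) = 0.85313.
β = (βγ)/√(1+(βγ)²) = 0.85313/√1.727831 = 0.6490.

0.6490c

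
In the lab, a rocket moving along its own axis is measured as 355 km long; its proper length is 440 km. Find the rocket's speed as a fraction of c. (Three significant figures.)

Length contraction gives γ = L₀/L = 440/355 = 1.2394.
β = √(1 − 1/γ²) = √0.349006 = 0.591.

0.591c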